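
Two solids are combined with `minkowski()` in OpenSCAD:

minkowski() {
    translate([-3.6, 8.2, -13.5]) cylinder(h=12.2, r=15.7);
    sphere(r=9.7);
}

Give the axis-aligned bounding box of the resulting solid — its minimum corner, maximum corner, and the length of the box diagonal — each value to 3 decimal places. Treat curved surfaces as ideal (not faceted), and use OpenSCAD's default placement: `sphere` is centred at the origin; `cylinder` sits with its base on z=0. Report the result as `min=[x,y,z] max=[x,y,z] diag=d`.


min=[-29.000,-17.200,-23.200] max=[21.800,33.600,8.400] diag=78.485

A = translate([-3.6, 8.2, -13.5]) cylinder(h=12.2, r=15.7) → bbox [-19.3,-7.5,-13.5] .. [12.1,23.9,-1.3]
B = sphere(r=9.7) → bbox [-9.7,-9.7,-9.7] .. [9.7,9.7,9.7]
lo = A.lo+B.lo = [-19.3-9.7, -7.5-9.7, -13.5-9.7] = [-29.000,-17.200,-23.200]
hi = A.hi+B.hi = [12.1+9.7, 23.9+9.7, -1.3+9.7] = [21.800,33.600,8.400]
diag = √(50.8²+50.8²+31.6²) = √6159.84 = 78.485


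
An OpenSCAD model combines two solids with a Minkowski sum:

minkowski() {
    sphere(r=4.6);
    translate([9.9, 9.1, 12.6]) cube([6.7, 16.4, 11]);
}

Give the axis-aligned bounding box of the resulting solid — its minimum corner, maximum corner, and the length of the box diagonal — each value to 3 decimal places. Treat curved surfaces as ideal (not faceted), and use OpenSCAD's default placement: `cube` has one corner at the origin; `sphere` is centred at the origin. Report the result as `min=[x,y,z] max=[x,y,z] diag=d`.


min=[5.300,4.500,8.000] max=[21.200,30.100,28.200] diag=36.280

A = translate([9.9, 9.1, 12.6]) cube([6.7, 16.4, 11]) → bbox [9.9,9.1,12.6] .. [16.6,25.5,23.6]
B = sphere(r=4.6) → bbox [-4.6,-4.6,-4.6] .. [4.6,4.6,4.6]
lo = A.lo+B.lo = [9.9-4.6, 9.1-4.6, 12.6-4.6] = [5.300,4.500,8.000]
hi = A.hi+B.hi = [16.6+4.6, 25.5+4.6, 23.6+4.6] = [21.200,30.100,28.200]
diag = √(15.9²+25.6²+20.2²) = √1316.21 = 36.280


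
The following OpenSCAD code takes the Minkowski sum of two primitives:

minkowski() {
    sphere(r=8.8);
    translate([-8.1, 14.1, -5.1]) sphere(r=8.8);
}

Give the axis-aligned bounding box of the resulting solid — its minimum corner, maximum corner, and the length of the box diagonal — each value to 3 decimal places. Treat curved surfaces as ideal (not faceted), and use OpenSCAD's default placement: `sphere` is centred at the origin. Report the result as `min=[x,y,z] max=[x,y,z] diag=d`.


A = translate([-8.1, 14.1, -5.1]) sphere(r=8.8) → bbox [-16.9,5.3,-13.9] .. [0.7,22.9,3.7]
B = sphere(r=8.8) → bbox [-8.8,-8.8,-8.8] .. [8.8,8.8,8.8]
lo = A.lo+B.lo = [-16.9-8.8, 5.3-8.8, -13.9-8.8] = [-25.700,-3.500,-22.700]
hi = A.hi+B.hi = [0.7+8.8, 22.9+8.8, 3.7+8.8] = [9.500,31.700,12.500]
diag = √(35.2²+35.2²+35.2²) = √3717.12 = 60.968

min=[-25.700,-3.500,-22.700] max=[9.500,31.700,12.500] diag=60.968


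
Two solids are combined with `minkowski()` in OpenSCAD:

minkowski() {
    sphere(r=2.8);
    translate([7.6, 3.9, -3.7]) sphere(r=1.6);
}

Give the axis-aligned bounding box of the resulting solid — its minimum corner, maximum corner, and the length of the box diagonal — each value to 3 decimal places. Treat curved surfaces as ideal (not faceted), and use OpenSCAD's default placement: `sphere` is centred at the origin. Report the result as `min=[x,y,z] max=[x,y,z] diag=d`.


min=[3.200,-0.500,-8.100] max=[12.000,8.300,0.700] diag=15.242

A = translate([7.6, 3.9, -3.7]) sphere(r=1.6) → bbox [6,2.3,-5.3] .. [9.2,5.5,-2.1]
B = sphere(r=2.8) → bbox [-2.8,-2.8,-2.8] .. [2.8,2.8,2.8]
lo = A.lo+B.lo = [6-2.8, 2.3-2.8, -5.3-2.8] = [3.200,-0.500,-8.100]
hi = A.hi+B.hi = [9.2+2.8, 5.5+2.8, -2.1+2.8] = [12.000,8.300,0.700]
diag = √(8.8²+8.8²+8.8²) = √232.32 = 15.242


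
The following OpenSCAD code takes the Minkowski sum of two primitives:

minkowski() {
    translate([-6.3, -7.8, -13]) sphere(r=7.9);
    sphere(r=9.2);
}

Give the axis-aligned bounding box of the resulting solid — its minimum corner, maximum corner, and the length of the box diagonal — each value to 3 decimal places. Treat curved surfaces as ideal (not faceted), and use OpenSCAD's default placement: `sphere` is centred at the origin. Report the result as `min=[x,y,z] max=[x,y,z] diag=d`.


A = translate([-6.3, -7.8, -13]) sphere(r=7.9) → bbox [-14.2,-15.7,-20.9] .. [1.6,0.1,-5.1]
B = sphere(r=9.2) → bbox [-9.2,-9.2,-9.2] .. [9.2,9.2,9.2]
lo = A.lo+B.lo = [-14.2-9.2, -15.7-9.2, -20.9-9.2] = [-23.400,-24.900,-30.100]
hi = A.hi+B.hi = [1.6+9.2, 0.1+9.2, -5.1+9.2] = [10.800,9.300,4.100]
diag = √(34.2²+34.2²+34.2²) = √3508.92 = 59.236

min=[-23.400,-24.900,-30.100] max=[10.800,9.300,4.100] diag=59.236


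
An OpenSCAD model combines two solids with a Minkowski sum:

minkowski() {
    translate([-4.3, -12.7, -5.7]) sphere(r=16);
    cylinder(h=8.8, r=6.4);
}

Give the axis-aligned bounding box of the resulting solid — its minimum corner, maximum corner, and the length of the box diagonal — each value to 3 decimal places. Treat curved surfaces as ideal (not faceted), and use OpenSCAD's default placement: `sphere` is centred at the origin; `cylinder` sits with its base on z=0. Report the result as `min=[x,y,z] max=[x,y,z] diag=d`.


min=[-26.700,-35.100,-21.700] max=[18.100,9.700,19.100] diag=75.357

A = translate([-4.3, -12.7, -5.7]) sphere(r=16) → bbox [-20.3,-28.7,-21.7] .. [11.7,3.3,10.3]
B = cylinder(h=8.8, r=6.4) → bbox [-6.4,-6.4,0] .. [6.4,6.4,8.8]
lo = A.lo+B.lo = [-20.3-6.4, -28.7-6.4, -21.7+0] = [-26.700,-35.100,-21.700]
hi = A.hi+B.hi = [11.7+6.4, 3.3+6.4, 10.3+8.8] = [18.100,9.700,19.100]
diag = √(44.8²+44.8²+40.8²) = √5678.72 = 75.357


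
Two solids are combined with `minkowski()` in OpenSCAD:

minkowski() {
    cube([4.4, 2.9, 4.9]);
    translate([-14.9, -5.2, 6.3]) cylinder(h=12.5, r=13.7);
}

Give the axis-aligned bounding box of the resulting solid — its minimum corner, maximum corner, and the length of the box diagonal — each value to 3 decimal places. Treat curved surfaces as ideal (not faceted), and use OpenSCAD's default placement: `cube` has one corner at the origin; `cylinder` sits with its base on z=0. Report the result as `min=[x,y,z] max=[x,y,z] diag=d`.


min=[-28.600,-18.900,6.300] max=[3.200,11.400,23.700] diag=47.245

A = translate([-14.9, -5.2, 6.3]) cylinder(h=12.5, r=13.7) → bbox [-28.6,-18.9,6.3] .. [-1.2,8.5,18.8]
B = cube([4.4, 2.9, 4.9]) → bbox [0,0,0] .. [4.4,2.9,4.9]
lo = A.lo+B.lo = [-28.6+0, -18.9+0, 6.3+0] = [-28.600,-18.900,6.300]
hi = A.hi+B.hi = [-1.2+4.4, 8.5+2.9, 18.8+4.9] = [3.200,11.400,23.700]
diag = √(31.8²+30.3²+17.4²) = √2232.09 = 47.245


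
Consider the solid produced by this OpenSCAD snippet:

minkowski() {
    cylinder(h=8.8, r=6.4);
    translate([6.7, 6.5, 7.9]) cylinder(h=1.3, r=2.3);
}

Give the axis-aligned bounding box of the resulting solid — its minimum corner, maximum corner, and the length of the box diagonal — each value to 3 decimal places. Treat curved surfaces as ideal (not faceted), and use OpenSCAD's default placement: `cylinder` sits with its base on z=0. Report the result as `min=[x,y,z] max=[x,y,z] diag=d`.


A = translate([6.7, 6.5, 7.9]) cylinder(h=1.3, r=2.3) → bbox [4.4,4.2,7.9] .. [9,8.8,9.2]
B = cylinder(h=8.8, r=6.4) → bbox [-6.4,-6.4,0] .. [6.4,6.4,8.8]
lo = A.lo+B.lo = [4.4-6.4, 4.2-6.4, 7.9+0] = [-2.000,-2.200,7.900]
hi = A.hi+B.hi = [9+6.4, 8.8+6.4, 9.2+8.8] = [15.400,15.200,18.000]
diag = √(17.4²+17.4²+10.1²) = √707.53 = 26.599

min=[-2.000,-2.200,7.900] max=[15.400,15.200,18.000] diag=26.599


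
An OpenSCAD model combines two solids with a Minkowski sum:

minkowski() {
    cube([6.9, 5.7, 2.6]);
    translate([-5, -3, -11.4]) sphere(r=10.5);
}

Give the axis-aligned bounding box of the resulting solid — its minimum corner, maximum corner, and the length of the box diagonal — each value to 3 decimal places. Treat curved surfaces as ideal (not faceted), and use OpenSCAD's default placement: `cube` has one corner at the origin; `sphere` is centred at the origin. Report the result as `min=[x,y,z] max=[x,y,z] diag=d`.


min=[-15.500,-13.500,-21.900] max=[12.400,13.200,1.700] diag=45.258

A = translate([-5, -3, -11.4]) sphere(r=10.5) → bbox [-15.5,-13.5,-21.9] .. [5.5,7.5,-0.9]
B = cube([6.9, 5.7, 2.6]) → bbox [0,0,0] .. [6.9,5.7,2.6]
lo = A.lo+B.lo = [-15.5+0, -13.5+0, -21.9+0] = [-15.500,-13.500,-21.900]
hi = A.hi+B.hi = [5.5+6.9, 7.5+5.7, -0.9+2.6] = [12.400,13.200,1.700]
diag = √(27.9²+26.7²+23.6²) = √2048.26 = 45.258


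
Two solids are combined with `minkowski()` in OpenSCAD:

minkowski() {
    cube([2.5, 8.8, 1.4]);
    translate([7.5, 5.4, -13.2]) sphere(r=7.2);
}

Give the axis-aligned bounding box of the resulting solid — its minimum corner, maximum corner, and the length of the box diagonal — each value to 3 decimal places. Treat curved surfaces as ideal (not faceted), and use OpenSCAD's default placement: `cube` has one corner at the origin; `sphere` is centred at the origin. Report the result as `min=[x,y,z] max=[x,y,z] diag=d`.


min=[0.300,-1.800,-20.400] max=[17.200,21.400,-4.600] diag=32.764

A = translate([7.5, 5.4, -13.2]) sphere(r=7.2) → bbox [0.3,-1.8,-20.4] .. [14.7,12.6,-6]
B = cube([2.5, 8.8, 1.4]) → bbox [0,0,0] .. [2.5,8.8,1.4]
lo = A.lo+B.lo = [0.3+0, -1.8+0, -20.4+0] = [0.300,-1.800,-20.400]
hi = A.hi+B.hi = [14.7+2.5, 12.6+8.8, -6+1.4] = [17.200,21.400,-4.600]
diag = √(16.9²+23.2²+15.8²) = √1073.49 = 32.764


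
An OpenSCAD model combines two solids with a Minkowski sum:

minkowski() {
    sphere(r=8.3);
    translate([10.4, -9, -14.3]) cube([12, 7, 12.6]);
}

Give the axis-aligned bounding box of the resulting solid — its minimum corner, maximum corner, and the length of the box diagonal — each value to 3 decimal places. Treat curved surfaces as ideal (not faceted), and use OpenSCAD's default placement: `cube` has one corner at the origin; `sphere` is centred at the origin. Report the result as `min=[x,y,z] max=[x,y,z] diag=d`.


min=[2.100,-17.300,-22.600] max=[30.700,6.300,6.600] diag=47.197

A = translate([10.4, -9, -14.3]) cube([12, 7, 12.6]) → bbox [10.4,-9,-14.3] .. [22.4,-2,-1.7]
B = sphere(r=8.3) → bbox [-8.3,-8.3,-8.3] .. [8.3,8.3,8.3]
lo = A.lo+B.lo = [10.4-8.3, -9-8.3, -14.3-8.3] = [2.100,-17.300,-22.600]
hi = A.hi+B.hi = [22.4+8.3, -2+8.3, -1.7+8.3] = [30.700,6.300,6.600]
diag = √(28.6²+23.6²+29.2²) = √2227.56 = 47.197


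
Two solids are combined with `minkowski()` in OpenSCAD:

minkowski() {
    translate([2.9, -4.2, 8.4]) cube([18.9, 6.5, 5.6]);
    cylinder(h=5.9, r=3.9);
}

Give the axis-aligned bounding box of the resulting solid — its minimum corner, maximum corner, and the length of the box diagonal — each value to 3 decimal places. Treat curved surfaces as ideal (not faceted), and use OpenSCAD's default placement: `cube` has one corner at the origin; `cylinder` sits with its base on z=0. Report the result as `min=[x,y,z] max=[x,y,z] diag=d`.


min=[-1.000,-8.100,8.400] max=[25.700,6.200,19.900] diag=32.398

A = translate([2.9, -4.2, 8.4]) cube([18.9, 6.5, 5.6]) → bbox [2.9,-4.2,8.4] .. [21.8,2.3,14]
B = cylinder(h=5.9, r=3.9) → bbox [-3.9,-3.9,0] .. [3.9,3.9,5.9]
lo = A.lo+B.lo = [2.9-3.9, -4.2-3.9, 8.4+0] = [-1.000,-8.100,8.400]
hi = A.hi+B.hi = [21.8+3.9, 2.3+3.9, 14+5.9] = [25.700,6.200,19.900]
diag = √(26.7²+14.3²+11.5²) = √1049.63 = 32.398


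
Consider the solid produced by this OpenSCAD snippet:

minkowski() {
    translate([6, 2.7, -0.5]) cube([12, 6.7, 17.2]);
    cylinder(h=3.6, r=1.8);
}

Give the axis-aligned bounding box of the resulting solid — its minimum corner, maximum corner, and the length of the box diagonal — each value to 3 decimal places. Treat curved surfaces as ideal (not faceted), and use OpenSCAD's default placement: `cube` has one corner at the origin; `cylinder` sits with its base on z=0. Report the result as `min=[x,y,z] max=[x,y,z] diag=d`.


min=[4.200,0.900,-0.500] max=[19.800,11.200,20.300] diag=27.966

A = translate([6, 2.7, -0.5]) cube([12, 6.7, 17.2]) → bbox [6,2.7,-0.5] .. [18,9.4,16.7]
B = cylinder(h=3.6, r=1.8) → bbox [-1.8,-1.8,0] .. [1.8,1.8,3.6]
lo = A.lo+B.lo = [6-1.8, 2.7-1.8, -0.5+0] = [4.200,0.900,-0.500]
hi = A.hi+B.hi = [18+1.8, 9.4+1.8, 16.7+3.6] = [19.800,11.200,20.300]
diag = √(15.6²+10.3²+20.8²) = √782.09 = 27.966


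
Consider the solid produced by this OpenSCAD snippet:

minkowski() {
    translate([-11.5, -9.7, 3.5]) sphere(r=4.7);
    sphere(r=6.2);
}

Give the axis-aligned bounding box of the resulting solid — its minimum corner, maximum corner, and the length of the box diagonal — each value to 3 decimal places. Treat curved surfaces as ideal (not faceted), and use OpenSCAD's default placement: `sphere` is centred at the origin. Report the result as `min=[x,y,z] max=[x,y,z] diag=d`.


A = translate([-11.5, -9.7, 3.5]) sphere(r=4.7) → bbox [-16.2,-14.4,-1.2] .. [-6.8,-5,8.2]
B = sphere(r=6.2) → bbox [-6.2,-6.2,-6.2] .. [6.2,6.2,6.2]
lo = A.lo+B.lo = [-16.2-6.2, -14.4-6.2, -1.2-6.2] = [-22.400,-20.600,-7.400]
hi = A.hi+B.hi = [-6.8+6.2, -5+6.2, 8.2+6.2] = [-0.600,1.200,14.400]
diag = √(21.8²+21.8²+21.8²) = √1425.72 = 37.759

min=[-22.400,-20.600,-7.400] max=[-0.600,1.200,14.400] diag=37.759


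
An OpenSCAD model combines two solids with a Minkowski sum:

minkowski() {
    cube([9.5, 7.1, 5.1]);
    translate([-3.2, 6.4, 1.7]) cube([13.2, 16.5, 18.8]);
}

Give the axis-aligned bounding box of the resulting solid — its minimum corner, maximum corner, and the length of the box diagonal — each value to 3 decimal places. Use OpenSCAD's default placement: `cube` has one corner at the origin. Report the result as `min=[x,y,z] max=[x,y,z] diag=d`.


min=[-3.200,6.400,1.700] max=[19.500,30.000,25.600] diag=40.540

A = translate([-3.2, 6.4, 1.7]) cube([13.2, 16.5, 18.8]) → bbox [-3.2,6.4,1.7] .. [10,22.9,20.5]
B = cube([9.5, 7.1, 5.1]) → bbox [0,0,0] .. [9.5,7.1,5.1]
lo = A.lo+B.lo = [-3.2+0, 6.4+0, 1.7+0] = [-3.200,6.400,1.700]
hi = A.hi+B.hi = [10+9.5, 22.9+7.1, 20.5+5.1] = [19.500,30.000,25.600]
diag = √(22.7²+23.6²+23.9²) = √1643.46 = 40.540


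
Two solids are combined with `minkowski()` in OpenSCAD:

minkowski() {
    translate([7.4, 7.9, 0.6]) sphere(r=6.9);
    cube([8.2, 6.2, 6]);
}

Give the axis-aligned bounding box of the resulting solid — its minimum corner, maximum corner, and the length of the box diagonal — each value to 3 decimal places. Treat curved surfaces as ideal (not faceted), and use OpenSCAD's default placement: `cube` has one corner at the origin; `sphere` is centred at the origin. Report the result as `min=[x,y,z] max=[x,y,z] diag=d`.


min=[0.500,1.000,-6.300] max=[22.500,21.000,13.500] diag=35.722

A = translate([7.4, 7.9, 0.6]) sphere(r=6.9) → bbox [0.5,1,-6.3] .. [14.3,14.8,7.5]
B = cube([8.2, 6.2, 6]) → bbox [0,0,0] .. [8.2,6.2,6]
lo = A.lo+B.lo = [0.5+0, 1+0, -6.3+0] = [0.500,1.000,-6.300]
hi = A.hi+B.hi = [14.3+8.2, 14.8+6.2, 7.5+6] = [22.500,21.000,13.500]
diag = √(22²+20²+19.8²) = √1276.04 = 35.722


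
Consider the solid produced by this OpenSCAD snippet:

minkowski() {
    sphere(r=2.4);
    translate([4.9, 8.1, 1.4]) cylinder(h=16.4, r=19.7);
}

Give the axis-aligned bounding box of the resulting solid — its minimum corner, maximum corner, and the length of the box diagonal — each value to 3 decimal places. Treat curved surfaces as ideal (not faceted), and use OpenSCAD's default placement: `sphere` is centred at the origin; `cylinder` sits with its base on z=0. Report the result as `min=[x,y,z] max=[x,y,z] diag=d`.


A = translate([4.9, 8.1, 1.4]) cylinder(h=16.4, r=19.7) → bbox [-14.8,-11.6,1.4] .. [24.6,27.8,17.8]
B = sphere(r=2.4) → bbox [-2.4,-2.4,-2.4] .. [2.4,2.4,2.4]
lo = A.lo+B.lo = [-14.8-2.4, -11.6-2.4, 1.4-2.4] = [-17.200,-14.000,-1.000]
hi = A.hi+B.hi = [24.6+2.4, 27.8+2.4, 17.8+2.4] = [27.000,30.200,20.200]
diag = √(44.2²+44.2²+21.2²) = √4356.72 = 66.005

min=[-17.200,-14.000,-1.000] max=[27.000,30.200,20.200] diag=66.005


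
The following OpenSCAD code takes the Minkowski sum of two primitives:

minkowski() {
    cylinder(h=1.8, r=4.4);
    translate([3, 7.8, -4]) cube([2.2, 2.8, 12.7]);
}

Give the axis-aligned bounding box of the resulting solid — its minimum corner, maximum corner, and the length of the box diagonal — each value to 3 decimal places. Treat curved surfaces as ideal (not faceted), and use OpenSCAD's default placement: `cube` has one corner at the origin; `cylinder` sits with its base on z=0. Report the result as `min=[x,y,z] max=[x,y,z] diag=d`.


A = translate([3, 7.8, -4]) cube([2.2, 2.8, 12.7]) → bbox [3,7.8,-4] .. [5.2,10.6,8.7]
B = cylinder(h=1.8, r=4.4) → bbox [-4.4,-4.4,0] .. [4.4,4.4,1.8]
lo = A.lo+B.lo = [3-4.4, 7.8-4.4, -4+0] = [-1.400,3.400,-4.000]
hi = A.hi+B.hi = [5.2+4.4, 10.6+4.4, 8.7+1.8] = [9.600,15.000,10.500]
diag = √(11²+11.6²+14.5²) = √465.81 = 21.583

min=[-1.400,3.400,-4.000] max=[9.600,15.000,10.500] diag=21.583


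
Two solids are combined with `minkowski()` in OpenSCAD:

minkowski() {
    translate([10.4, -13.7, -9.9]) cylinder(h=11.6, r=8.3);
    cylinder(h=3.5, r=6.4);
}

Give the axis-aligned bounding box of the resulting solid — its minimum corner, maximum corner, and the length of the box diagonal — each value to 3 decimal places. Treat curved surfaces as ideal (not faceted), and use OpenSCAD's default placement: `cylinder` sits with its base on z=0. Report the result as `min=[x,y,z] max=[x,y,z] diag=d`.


min=[-4.300,-28.400,-9.900] max=[25.100,1.000,5.200] diag=44.235

A = translate([10.4, -13.7, -9.9]) cylinder(h=11.6, r=8.3) → bbox [2.1,-22,-9.9] .. [18.7,-5.4,1.7]
B = cylinder(h=3.5, r=6.4) → bbox [-6.4,-6.4,0] .. [6.4,6.4,3.5]
lo = A.lo+B.lo = [2.1-6.4, -22-6.4, -9.9+0] = [-4.300,-28.400,-9.900]
hi = A.hi+B.hi = [18.7+6.4, -5.4+6.4, 1.7+3.5] = [25.100,1.000,5.200]
diag = √(29.4²+29.4²+15.1²) = √1956.73 = 44.235


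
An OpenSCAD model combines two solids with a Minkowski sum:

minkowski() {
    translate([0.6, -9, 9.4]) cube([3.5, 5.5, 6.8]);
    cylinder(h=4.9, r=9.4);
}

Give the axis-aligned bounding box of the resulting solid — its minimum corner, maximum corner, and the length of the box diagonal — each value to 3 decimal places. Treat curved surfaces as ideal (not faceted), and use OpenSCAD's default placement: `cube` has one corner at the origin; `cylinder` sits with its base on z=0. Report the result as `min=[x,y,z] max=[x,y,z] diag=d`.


min=[-8.800,-18.400,9.400] max=[13.500,5.900,21.100] diag=34.995

A = translate([0.6, -9, 9.4]) cube([3.5, 5.5, 6.8]) → bbox [0.6,-9,9.4] .. [4.1,-3.5,16.2]
B = cylinder(h=4.9, r=9.4) → bbox [-9.4,-9.4,0] .. [9.4,9.4,4.9]
lo = A.lo+B.lo = [0.6-9.4, -9-9.4, 9.4+0] = [-8.800,-18.400,9.400]
hi = A.hi+B.hi = [4.1+9.4, -3.5+9.4, 16.2+4.9] = [13.500,5.900,21.100]
diag = √(22.3²+24.3²+11.7²) = √1224.67 = 34.995


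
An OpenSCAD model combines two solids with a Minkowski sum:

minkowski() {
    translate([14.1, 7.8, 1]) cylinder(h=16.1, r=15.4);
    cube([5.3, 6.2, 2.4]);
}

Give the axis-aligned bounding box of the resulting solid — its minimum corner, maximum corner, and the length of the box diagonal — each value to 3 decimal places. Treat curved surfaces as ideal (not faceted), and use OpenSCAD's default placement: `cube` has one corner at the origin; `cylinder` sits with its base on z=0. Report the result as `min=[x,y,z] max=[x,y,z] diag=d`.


A = translate([14.1, 7.8, 1]) cylinder(h=16.1, r=15.4) → bbox [-1.3,-7.6,1] .. [29.5,23.2,17.1]
B = cube([5.3, 6.2, 2.4]) → bbox [0,0,0] .. [5.3,6.2,2.4]
lo = A.lo+B.lo = [-1.3+0, -7.6+0, 1+0] = [-1.300,-7.600,1.000]
hi = A.hi+B.hi = [29.5+5.3, 23.2+6.2, 17.1+2.4] = [34.800,29.400,19.500]
diag = √(36.1²+37²+18.5²) = √3014.46 = 54.904

min=[-1.300,-7.600,1.000] max=[34.800,29.400,19.500] diag=54.904


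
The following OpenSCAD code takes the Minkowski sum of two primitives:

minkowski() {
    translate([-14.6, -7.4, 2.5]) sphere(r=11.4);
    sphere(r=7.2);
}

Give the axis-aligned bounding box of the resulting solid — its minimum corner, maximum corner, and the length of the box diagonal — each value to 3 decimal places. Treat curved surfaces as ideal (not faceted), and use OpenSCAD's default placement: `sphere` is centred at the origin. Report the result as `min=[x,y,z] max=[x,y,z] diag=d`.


min=[-33.200,-26.000,-16.100] max=[4.000,11.200,21.100] diag=64.432

A = translate([-14.6, -7.4, 2.5]) sphere(r=11.4) → bbox [-26,-18.8,-8.9] .. [-3.2,4,13.9]
B = sphere(r=7.2) → bbox [-7.2,-7.2,-7.2] .. [7.2,7.2,7.2]
lo = A.lo+B.lo = [-26-7.2, -18.8-7.2, -8.9-7.2] = [-33.200,-26.000,-16.100]
hi = A.hi+B.hi = [-3.2+7.2, 4+7.2, 13.9+7.2] = [4.000,11.200,21.100]
diag = √(37.2²+37.2²+37.2²) = √4151.52 = 64.432


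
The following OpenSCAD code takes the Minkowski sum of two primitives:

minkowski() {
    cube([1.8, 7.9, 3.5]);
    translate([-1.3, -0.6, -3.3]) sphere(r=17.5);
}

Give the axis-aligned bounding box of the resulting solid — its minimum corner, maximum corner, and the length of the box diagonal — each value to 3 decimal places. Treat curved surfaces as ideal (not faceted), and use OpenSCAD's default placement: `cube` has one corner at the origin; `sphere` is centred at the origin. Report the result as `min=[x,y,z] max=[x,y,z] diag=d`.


min=[-18.800,-18.100,-20.800] max=[18.000,24.800,17.700] diag=68.388

A = translate([-1.3, -0.6, -3.3]) sphere(r=17.5) → bbox [-18.8,-18.1,-20.8] .. [16.2,16.9,14.2]
B = cube([1.8, 7.9, 3.5]) → bbox [0,0,0] .. [1.8,7.9,3.5]
lo = A.lo+B.lo = [-18.8+0, -18.1+0, -20.8+0] = [-18.800,-18.100,-20.800]
hi = A.hi+B.hi = [16.2+1.8, 16.9+7.9, 14.2+3.5] = [18.000,24.800,17.700]
diag = √(36.8²+42.9²+38.5²) = √4676.9 = 68.388


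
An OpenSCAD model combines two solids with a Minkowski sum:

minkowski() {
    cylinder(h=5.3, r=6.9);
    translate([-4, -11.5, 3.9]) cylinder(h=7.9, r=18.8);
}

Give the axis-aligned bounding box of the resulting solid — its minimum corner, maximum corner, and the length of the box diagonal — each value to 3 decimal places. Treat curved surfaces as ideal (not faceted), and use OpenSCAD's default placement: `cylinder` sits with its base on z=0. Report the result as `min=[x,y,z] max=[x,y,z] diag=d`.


A = translate([-4, -11.5, 3.9]) cylinder(h=7.9, r=18.8) → bbox [-22.8,-30.3,3.9] .. [14.8,7.3,11.8]
B = cylinder(h=5.3, r=6.9) → bbox [-6.9,-6.9,0] .. [6.9,6.9,5.3]
lo = A.lo+B.lo = [-22.8-6.9, -30.3-6.9, 3.9+0] = [-29.700,-37.200,3.900]
hi = A.hi+B.hi = [14.8+6.9, 7.3+6.9, 11.8+5.3] = [21.700,14.200,17.100]
diag = √(51.4²+51.4²+13.2²) = √5458.16 = 73.879

min=[-29.700,-37.200,3.900] max=[21.700,14.200,17.100] diag=73.879


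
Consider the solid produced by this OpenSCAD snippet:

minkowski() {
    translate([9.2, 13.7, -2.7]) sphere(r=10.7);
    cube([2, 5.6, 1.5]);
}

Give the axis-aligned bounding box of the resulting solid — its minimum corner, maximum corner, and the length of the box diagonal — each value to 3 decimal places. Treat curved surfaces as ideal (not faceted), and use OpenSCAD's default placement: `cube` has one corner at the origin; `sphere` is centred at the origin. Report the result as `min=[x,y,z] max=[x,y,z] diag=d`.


min=[-1.500,3.000,-13.400] max=[21.900,30.000,9.500] diag=42.438

A = translate([9.2, 13.7, -2.7]) sphere(r=10.7) → bbox [-1.5,3,-13.4] .. [19.9,24.4,8]
B = cube([2, 5.6, 1.5]) → bbox [0,0,0] .. [2,5.6,1.5]
lo = A.lo+B.lo = [-1.5+0, 3+0, -13.4+0] = [-1.500,3.000,-13.400]
hi = A.hi+B.hi = [19.9+2, 24.4+5.6, 8+1.5] = [21.900,30.000,9.500]
diag = √(23.4²+27²+22.9²) = √1800.97 = 42.438


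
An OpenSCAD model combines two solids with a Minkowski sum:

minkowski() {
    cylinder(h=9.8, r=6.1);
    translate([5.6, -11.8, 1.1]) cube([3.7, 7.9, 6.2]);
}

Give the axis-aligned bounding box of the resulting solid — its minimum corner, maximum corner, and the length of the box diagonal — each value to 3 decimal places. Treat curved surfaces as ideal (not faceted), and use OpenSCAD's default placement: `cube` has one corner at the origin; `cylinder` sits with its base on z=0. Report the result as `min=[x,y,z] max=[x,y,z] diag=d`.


A = translate([5.6, -11.8, 1.1]) cube([3.7, 7.9, 6.2]) → bbox [5.6,-11.8,1.1] .. [9.3,-3.9,7.3]
B = cylinder(h=9.8, r=6.1) → bbox [-6.1,-6.1,0] .. [6.1,6.1,9.8]
lo = A.lo+B.lo = [5.6-6.1, -11.8-6.1, 1.1+0] = [-0.500,-17.900,1.100]
hi = A.hi+B.hi = [9.3+6.1, -3.9+6.1, 7.3+9.8] = [15.400,2.200,17.100]
diag = √(15.9²+20.1²+16²) = √912.82 = 30.213

min=[-0.500,-17.900,1.100] max=[15.400,2.200,17.100] diag=30.213


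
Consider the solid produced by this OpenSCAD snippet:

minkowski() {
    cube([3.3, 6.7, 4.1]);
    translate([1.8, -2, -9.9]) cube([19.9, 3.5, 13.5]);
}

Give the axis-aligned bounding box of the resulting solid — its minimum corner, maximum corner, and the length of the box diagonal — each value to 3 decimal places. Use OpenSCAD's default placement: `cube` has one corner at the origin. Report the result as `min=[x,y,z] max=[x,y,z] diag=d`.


A = translate([1.8, -2, -9.9]) cube([19.9, 3.5, 13.5]) → bbox [1.8,-2,-9.9] .. [21.7,1.5,3.6]
B = cube([3.3, 6.7, 4.1]) → bbox [0,0,0] .. [3.3,6.7,4.1]
lo = A.lo+B.lo = [1.8+0, -2+0, -9.9+0] = [1.800,-2.000,-9.900]
hi = A.hi+B.hi = [21.7+3.3, 1.5+6.7, 3.6+4.1] = [25.000,8.200,7.700]
diag = √(23.2²+10.2²+17.6²) = √952.04 = 30.855

min=[1.800,-2.000,-9.900] max=[25.000,8.200,7.700] diag=30.855


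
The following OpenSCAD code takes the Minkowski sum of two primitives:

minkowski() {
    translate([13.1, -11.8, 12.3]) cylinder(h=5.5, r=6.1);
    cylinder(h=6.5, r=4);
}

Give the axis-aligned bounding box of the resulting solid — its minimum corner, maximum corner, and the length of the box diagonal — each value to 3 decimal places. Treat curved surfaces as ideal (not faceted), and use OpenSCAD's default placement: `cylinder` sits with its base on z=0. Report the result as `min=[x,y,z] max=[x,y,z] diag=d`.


min=[3.000,-21.900,12.300] max=[23.200,-1.700,24.300] diag=30.985

A = translate([13.1, -11.8, 12.3]) cylinder(h=5.5, r=6.1) → bbox [7,-17.9,12.3] .. [19.2,-5.7,17.8]
B = cylinder(h=6.5, r=4) → bbox [-4,-4,0] .. [4,4,6.5]
lo = A.lo+B.lo = [7-4, -17.9-4, 12.3+0] = [3.000,-21.900,12.300]
hi = A.hi+B.hi = [19.2+4, -5.7+4, 17.8+6.5] = [23.200,-1.700,24.300]
diag = √(20.2²+20.2²+12²) = √960.08 = 30.985


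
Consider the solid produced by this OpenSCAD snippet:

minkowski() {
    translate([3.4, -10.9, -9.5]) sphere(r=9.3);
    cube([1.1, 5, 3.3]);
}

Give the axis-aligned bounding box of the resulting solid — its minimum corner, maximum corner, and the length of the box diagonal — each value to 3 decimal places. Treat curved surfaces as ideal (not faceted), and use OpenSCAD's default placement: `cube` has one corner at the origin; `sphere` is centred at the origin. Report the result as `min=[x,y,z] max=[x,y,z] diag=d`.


A = translate([3.4, -10.9, -9.5]) sphere(r=9.3) → bbox [-5.9,-20.2,-18.8] .. [12.7,-1.6,-0.2]
B = cube([1.1, 5, 3.3]) → bbox [0,0,0] .. [1.1,5,3.3]
lo = A.lo+B.lo = [-5.9+0, -20.2+0, -18.8+0] = [-5.900,-20.200,-18.800]
hi = A.hi+B.hi = [12.7+1.1, -1.6+5, -0.2+3.3] = [13.800,3.400,3.100]
diag = √(19.7²+23.6²+21.9²) = √1424.66 = 37.745

min=[-5.900,-20.200,-18.800] max=[13.800,3.400,3.100] diag=37.745


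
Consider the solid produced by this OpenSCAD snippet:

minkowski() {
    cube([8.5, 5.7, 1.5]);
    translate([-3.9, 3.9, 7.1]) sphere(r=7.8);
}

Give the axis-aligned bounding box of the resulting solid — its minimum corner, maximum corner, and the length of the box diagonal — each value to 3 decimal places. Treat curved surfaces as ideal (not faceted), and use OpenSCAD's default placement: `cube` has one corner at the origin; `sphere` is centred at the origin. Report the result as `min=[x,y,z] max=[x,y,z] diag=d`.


A = translate([-3.9, 3.9, 7.1]) sphere(r=7.8) → bbox [-11.7,-3.9,-0.7] .. [3.9,11.7,14.9]
B = cube([8.5, 5.7, 1.5]) → bbox [0,0,0] .. [8.5,5.7,1.5]
lo = A.lo+B.lo = [-11.7+0, -3.9+0, -0.7+0] = [-11.700,-3.900,-0.700]
hi = A.hi+B.hi = [3.9+8.5, 11.7+5.7, 14.9+1.5] = [12.400,17.400,16.400]
diag = √(24.1²+21.3²+17.1²) = √1326.91 = 36.427

min=[-11.700,-3.900,-0.700] max=[12.400,17.400,16.400] diag=36.427


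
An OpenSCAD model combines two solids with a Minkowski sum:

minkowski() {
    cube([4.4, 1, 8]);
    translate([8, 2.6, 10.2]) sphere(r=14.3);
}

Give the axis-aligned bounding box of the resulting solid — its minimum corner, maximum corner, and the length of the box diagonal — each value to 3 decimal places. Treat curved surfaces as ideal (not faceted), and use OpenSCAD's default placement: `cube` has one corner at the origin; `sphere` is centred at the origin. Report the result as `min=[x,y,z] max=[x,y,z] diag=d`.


min=[-6.300,-11.700,-4.100] max=[26.700,17.900,32.500] diag=57.487

A = translate([8, 2.6, 10.2]) sphere(r=14.3) → bbox [-6.3,-11.7,-4.1] .. [22.3,16.9,24.5]
B = cube([4.4, 1, 8]) → bbox [0,0,0] .. [4.4,1,8]
lo = A.lo+B.lo = [-6.3+0, -11.7+0, -4.1+0] = [-6.300,-11.700,-4.100]
hi = A.hi+B.hi = [22.3+4.4, 16.9+1, 24.5+8] = [26.700,17.900,32.500]
diag = √(33²+29.6²+36.6²) = √3304.72 = 57.487


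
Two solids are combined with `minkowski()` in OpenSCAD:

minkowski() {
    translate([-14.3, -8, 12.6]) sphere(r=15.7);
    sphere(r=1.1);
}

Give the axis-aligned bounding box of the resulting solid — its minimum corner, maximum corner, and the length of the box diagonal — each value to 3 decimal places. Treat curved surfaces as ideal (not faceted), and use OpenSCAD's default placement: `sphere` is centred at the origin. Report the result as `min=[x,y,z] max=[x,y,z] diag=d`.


min=[-31.100,-24.800,-4.200] max=[2.500,8.800,29.400] diag=58.197

A = translate([-14.3, -8, 12.6]) sphere(r=15.7) → bbox [-30,-23.7,-3.1] .. [1.4,7.7,28.3]
B = sphere(r=1.1) → bbox [-1.1,-1.1,-1.1] .. [1.1,1.1,1.1]
lo = A.lo+B.lo = [-30-1.1, -23.7-1.1, -3.1-1.1] = [-31.100,-24.800,-4.200]
hi = A.hi+B.hi = [1.4+1.1, 7.7+1.1, 28.3+1.1] = [2.500,8.800,29.400]
diag = √(33.6²+33.6²+33.6²) = √3386.88 = 58.197


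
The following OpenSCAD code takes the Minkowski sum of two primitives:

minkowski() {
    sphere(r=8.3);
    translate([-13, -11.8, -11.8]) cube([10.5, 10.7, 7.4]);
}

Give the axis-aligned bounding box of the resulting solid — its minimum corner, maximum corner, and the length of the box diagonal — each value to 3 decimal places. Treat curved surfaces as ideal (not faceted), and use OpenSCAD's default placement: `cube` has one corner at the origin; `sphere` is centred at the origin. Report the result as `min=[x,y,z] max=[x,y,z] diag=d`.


A = translate([-13, -11.8, -11.8]) cube([10.5, 10.7, 7.4]) → bbox [-13,-11.8,-11.8] .. [-2.5,-1.1,-4.4]
B = sphere(r=8.3) → bbox [-8.3,-8.3,-8.3] .. [8.3,8.3,8.3]
lo = A.lo+B.lo = [-13-8.3, -11.8-8.3, -11.8-8.3] = [-21.300,-20.100,-20.100]
hi = A.hi+B.hi = [-2.5+8.3, -1.1+8.3, -4.4+8.3] = [5.800,7.200,3.900]
diag = √(27.1²+27.3²+24²) = √2055.7 = 45.340

min=[-21.300,-20.100,-20.100] max=[5.800,7.200,3.900] diag=45.340


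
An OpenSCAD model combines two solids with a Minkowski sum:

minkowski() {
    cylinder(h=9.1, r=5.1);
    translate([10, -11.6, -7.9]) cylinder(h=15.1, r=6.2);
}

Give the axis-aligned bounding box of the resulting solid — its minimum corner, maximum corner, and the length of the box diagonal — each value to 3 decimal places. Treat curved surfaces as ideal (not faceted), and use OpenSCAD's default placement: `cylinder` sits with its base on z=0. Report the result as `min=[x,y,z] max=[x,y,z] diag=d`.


A = translate([10, -11.6, -7.9]) cylinder(h=15.1, r=6.2) → bbox [3.8,-17.8,-7.9] .. [16.2,-5.4,7.2]
B = cylinder(h=9.1, r=5.1) → bbox [-5.1,-5.1,0] .. [5.1,5.1,9.1]
lo = A.lo+B.lo = [3.8-5.1, -17.8-5.1, -7.9+0] = [-1.300,-22.900,-7.900]
hi = A.hi+B.hi = [16.2+5.1, -5.4+5.1, 7.2+9.1] = [21.300,-0.300,16.300]
diag = √(22.6²+22.6²+24.2²) = √1607.16 = 40.089

min=[-1.300,-22.900,-7.900] max=[21.300,-0.300,16.300] diag=40.089


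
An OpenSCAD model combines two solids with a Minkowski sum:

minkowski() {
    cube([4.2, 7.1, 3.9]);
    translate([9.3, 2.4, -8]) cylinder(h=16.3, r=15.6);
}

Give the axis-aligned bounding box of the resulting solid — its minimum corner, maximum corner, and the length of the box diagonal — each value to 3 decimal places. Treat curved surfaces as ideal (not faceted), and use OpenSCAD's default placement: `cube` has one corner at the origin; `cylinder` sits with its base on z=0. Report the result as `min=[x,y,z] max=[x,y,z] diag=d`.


min=[-6.300,-13.200,-8.000] max=[29.100,25.100,12.200] diag=55.929

A = translate([9.3, 2.4, -8]) cylinder(h=16.3, r=15.6) → bbox [-6.3,-13.2,-8] .. [24.9,18,8.3]
B = cube([4.2, 7.1, 3.9]) → bbox [0,0,0] .. [4.2,7.1,3.9]
lo = A.lo+B.lo = [-6.3+0, -13.2+0, -8+0] = [-6.300,-13.200,-8.000]
hi = A.hi+B.hi = [24.9+4.2, 18+7.1, 8.3+3.9] = [29.100,25.100,12.200]
diag = √(35.4²+38.3²+20.2²) = √3128.09 = 55.929


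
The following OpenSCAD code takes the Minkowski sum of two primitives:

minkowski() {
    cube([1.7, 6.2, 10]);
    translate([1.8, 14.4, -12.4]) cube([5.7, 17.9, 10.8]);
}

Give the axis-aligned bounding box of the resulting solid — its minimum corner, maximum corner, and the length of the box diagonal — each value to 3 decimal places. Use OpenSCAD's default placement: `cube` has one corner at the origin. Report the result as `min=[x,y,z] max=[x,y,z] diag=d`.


A = translate([1.8, 14.4, -12.4]) cube([5.7, 17.9, 10.8]) → bbox [1.8,14.4,-12.4] .. [7.5,32.3,-1.6]
B = cube([1.7, 6.2, 10]) → bbox [0,0,0] .. [1.7,6.2,10]
lo = A.lo+B.lo = [1.8+0, 14.4+0, -12.4+0] = [1.800,14.400,-12.400]
hi = A.hi+B.hi = [7.5+1.7, 32.3+6.2, -1.6+10] = [9.200,38.500,8.400]
diag = √(7.4²+24.1²+20.8²) = √1068.21 = 32.683

min=[1.800,14.400,-12.400] max=[9.200,38.500,8.400] diag=32.683


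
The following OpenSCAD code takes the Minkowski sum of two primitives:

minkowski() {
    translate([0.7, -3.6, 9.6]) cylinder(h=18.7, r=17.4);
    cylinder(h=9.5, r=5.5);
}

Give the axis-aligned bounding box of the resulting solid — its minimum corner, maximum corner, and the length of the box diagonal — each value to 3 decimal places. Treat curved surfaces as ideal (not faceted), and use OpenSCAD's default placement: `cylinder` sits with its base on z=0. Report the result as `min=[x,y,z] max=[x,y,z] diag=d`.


A = translate([0.7, -3.6, 9.6]) cylinder(h=18.7, r=17.4) → bbox [-16.7,-21,9.6] .. [18.1,13.8,28.3]
B = cylinder(h=9.5, r=5.5) → bbox [-5.5,-5.5,0] .. [5.5,5.5,9.5]
lo = A.lo+B.lo = [-16.7-5.5, -21-5.5, 9.6+0] = [-22.200,-26.500,9.600]
hi = A.hi+B.hi = [18.1+5.5, 13.8+5.5, 28.3+9.5] = [23.600,19.300,37.800]
diag = √(45.8²+45.8²+28.2²) = √4990.52 = 70.644

min=[-22.200,-26.500,9.600] max=[23.600,19.300,37.800] diag=70.644


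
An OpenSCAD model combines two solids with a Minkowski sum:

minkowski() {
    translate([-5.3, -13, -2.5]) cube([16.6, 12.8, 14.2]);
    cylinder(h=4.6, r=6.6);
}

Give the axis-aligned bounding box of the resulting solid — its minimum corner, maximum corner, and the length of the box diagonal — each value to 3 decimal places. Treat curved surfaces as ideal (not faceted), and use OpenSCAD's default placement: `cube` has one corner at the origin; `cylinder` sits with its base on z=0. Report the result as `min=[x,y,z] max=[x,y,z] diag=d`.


A = translate([-5.3, -13, -2.5]) cube([16.6, 12.8, 14.2]) → bbox [-5.3,-13,-2.5] .. [11.3,-0.2,11.7]
B = cylinder(h=4.6, r=6.6) → bbox [-6.6,-6.6,0] .. [6.6,6.6,4.6]
lo = A.lo+B.lo = [-5.3-6.6, -13-6.6, -2.5+0] = [-11.900,-19.600,-2.500]
hi = A.hi+B.hi = [11.3+6.6, -0.2+6.6, 11.7+4.6] = [17.900,6.400,16.300]
diag = √(29.8²+26²+18.8²) = √1917.48 = 43.789

min=[-11.900,-19.600,-2.500] max=[17.900,6.400,16.300] diag=43.789


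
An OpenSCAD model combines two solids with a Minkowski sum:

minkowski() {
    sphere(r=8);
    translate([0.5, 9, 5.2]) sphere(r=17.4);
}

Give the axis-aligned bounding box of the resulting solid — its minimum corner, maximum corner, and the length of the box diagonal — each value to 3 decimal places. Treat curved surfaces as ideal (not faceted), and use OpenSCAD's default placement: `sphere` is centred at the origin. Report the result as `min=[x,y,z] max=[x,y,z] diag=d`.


A = translate([0.5, 9, 5.2]) sphere(r=17.4) → bbox [-16.9,-8.4,-12.2] .. [17.9,26.4,22.6]
B = sphere(r=8) → bbox [-8,-8,-8] .. [8,8,8]
lo = A.lo+B.lo = [-16.9-8, -8.4-8, -12.2-8] = [-24.900,-16.400,-20.200]
hi = A.hi+B.hi = [17.9+8, 26.4+8, 22.6+8] = [25.900,34.400,30.600]
diag = √(50.8²+50.8²+50.8²) = √7741.92 = 87.988

min=[-24.900,-16.400,-20.200] max=[25.900,34.400,30.600] diag=87.988


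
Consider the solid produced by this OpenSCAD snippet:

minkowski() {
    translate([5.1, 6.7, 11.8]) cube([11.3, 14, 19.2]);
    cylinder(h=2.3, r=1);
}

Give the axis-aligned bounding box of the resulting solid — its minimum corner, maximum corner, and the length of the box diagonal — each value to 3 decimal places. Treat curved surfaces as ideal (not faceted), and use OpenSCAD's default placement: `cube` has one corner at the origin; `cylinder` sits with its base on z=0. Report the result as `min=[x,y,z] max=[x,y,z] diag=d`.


A = translate([5.1, 6.7, 11.8]) cube([11.3, 14, 19.2]) → bbox [5.1,6.7,11.8] .. [16.4,20.7,31]
B = cylinder(h=2.3, r=1) → bbox [-1,-1,0] .. [1,1,2.3]
lo = A.lo+B.lo = [5.1-1, 6.7-1, 11.8+0] = [4.100,5.700,11.800]
hi = A.hi+B.hi = [16.4+1, 20.7+1, 31+2.3] = [17.400,21.700,33.300]
diag = √(13.3²+16²+21.5²) = √895.14 = 29.919

min=[4.100,5.700,11.800] max=[17.400,21.700,33.300] diag=29.919


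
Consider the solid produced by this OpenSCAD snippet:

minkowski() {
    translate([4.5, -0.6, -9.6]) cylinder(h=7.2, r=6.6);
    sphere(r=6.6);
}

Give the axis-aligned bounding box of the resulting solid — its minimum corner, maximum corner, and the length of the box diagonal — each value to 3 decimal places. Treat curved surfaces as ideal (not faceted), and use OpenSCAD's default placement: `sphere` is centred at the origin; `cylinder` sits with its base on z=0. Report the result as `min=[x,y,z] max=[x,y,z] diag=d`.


A = translate([4.5, -0.6, -9.6]) cylinder(h=7.2, r=6.6) → bbox [-2.1,-7.2,-9.6] .. [11.1,6,-2.4]
B = sphere(r=6.6) → bbox [-6.6,-6.6,-6.6] .. [6.6,6.6,6.6]
lo = A.lo+B.lo = [-2.1-6.6, -7.2-6.6, -9.6-6.6] = [-8.700,-13.800,-16.200]
hi = A.hi+B.hi = [11.1+6.6, 6+6.6, -2.4+6.6] = [17.700,12.600,4.200]
diag = √(26.4²+26.4²+20.4²) = √1810.08 = 42.545

min=[-8.700,-13.800,-16.200] max=[17.700,12.600,4.200] diag=42.545


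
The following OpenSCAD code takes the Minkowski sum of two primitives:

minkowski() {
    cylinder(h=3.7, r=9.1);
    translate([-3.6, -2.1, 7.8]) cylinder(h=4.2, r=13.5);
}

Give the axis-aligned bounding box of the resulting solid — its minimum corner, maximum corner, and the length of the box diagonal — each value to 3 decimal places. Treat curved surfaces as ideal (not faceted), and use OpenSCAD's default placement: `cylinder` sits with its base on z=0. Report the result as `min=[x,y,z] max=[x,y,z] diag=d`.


A = translate([-3.6, -2.1, 7.8]) cylinder(h=4.2, r=13.5) → bbox [-17.1,-15.6,7.8] .. [9.9,11.4,12]
B = cylinder(h=3.7, r=9.1) → bbox [-9.1,-9.1,0] .. [9.1,9.1,3.7]
lo = A.lo+B.lo = [-17.1-9.1, -15.6-9.1, 7.8+0] = [-26.200,-24.700,7.800]
hi = A.hi+B.hi = [9.9+9.1, 11.4+9.1, 12+3.7] = [19.000,20.500,15.700]
diag = √(45.2²+45.2²+7.9²) = √4148.49 = 64.409

min=[-26.200,-24.700,7.800] max=[19.000,20.500,15.700] diag=64.409


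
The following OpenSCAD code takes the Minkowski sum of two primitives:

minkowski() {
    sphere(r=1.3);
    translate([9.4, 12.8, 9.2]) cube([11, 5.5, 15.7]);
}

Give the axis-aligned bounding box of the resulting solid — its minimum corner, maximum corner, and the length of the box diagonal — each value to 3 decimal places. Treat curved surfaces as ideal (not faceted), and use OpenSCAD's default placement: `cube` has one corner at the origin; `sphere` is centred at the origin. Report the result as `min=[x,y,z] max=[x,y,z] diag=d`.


A = translate([9.4, 12.8, 9.2]) cube([11, 5.5, 15.7]) → bbox [9.4,12.8,9.2] .. [20.4,18.3,24.9]
B = sphere(r=1.3) → bbox [-1.3,-1.3,-1.3] .. [1.3,1.3,1.3]
lo = A.lo+B.lo = [9.4-1.3, 12.8-1.3, 9.2-1.3] = [8.100,11.500,7.900]
hi = A.hi+B.hi = [20.4+1.3, 18.3+1.3, 24.9+1.3] = [21.700,19.600,26.200]
diag = √(13.6²+8.1²+18.3²) = √585.46 = 24.196

min=[8.100,11.500,7.900] max=[21.700,19.600,26.200] diag=24.196
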